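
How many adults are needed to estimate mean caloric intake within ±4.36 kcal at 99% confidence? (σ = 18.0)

n = (z*σ/E)² = (2.576×18.0/4.36)² = 113.1 → n = 114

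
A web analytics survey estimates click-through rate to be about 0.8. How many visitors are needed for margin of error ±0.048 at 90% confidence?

n = z²p(1-p)/E² = 1.645²×0.8×0.2/0.048² = 187.9 → n = 188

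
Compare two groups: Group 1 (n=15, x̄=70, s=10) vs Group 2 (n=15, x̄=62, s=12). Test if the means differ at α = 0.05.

Pooled sp = 11.05. t = 1.984, df = 28. Critical t = ±2.048. Fail to reject H₀.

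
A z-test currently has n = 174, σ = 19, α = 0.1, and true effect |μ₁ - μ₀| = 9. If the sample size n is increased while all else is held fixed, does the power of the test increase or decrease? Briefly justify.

Power increases: a larger n shrinks the standard error σ/√n, moving the sampling distribution under H₁ further from the critical value.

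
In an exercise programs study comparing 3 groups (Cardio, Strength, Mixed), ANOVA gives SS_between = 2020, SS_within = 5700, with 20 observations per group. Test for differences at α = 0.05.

df_between = 2, df_within = 57. F = MS_between/MS_within = 1010.0/100.0 = 10.1. F_crit ≈ 3.159. Reject H₀. At least one mean differs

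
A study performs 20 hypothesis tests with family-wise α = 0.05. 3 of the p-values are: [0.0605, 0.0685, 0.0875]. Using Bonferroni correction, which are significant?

Bonferroni α = 0.05/20 = 0.0025. None of the given p-values are significant.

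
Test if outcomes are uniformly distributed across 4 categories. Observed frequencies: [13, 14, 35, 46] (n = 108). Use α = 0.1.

Expected = 27 each. χ² = Σ(O-E)²/E = 29.259. df = 3, critical value = 6.251. Reject H₀.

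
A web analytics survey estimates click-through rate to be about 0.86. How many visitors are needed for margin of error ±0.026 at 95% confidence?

n = z²p(1-p)/E² = 1.96²×0.86×0.14/0.026² = 684.2 → n = 685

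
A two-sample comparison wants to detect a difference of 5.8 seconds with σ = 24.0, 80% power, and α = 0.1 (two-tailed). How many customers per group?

n per group = 2(z_α/2 + z_β)²σ²/d² = 2×(1.645 + 0.84)²×24.0²/5.8² = 211.5 → n = 212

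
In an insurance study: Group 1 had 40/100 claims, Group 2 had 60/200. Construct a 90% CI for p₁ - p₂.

p̂₁ = 0.4, p̂₂ = 0.3. Difference = 0.1. CI = (0.003, 0.197)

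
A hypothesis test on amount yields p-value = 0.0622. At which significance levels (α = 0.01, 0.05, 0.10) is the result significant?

p = 0.0622. Significant at: α = 0.1.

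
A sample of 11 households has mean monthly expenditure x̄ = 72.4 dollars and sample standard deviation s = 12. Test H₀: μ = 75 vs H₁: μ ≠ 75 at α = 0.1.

t = (x̄ - μ₀)/(s/√n) = (72.4 - 75)/(12/√11) = -0.719. df = 10, critical t = ±1.812. Fail to reject H₀.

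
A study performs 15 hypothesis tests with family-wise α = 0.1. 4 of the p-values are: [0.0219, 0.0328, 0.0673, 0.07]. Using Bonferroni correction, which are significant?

Bonferroni α = 0.1/15 = 0.00667. None of the given p-values are significant.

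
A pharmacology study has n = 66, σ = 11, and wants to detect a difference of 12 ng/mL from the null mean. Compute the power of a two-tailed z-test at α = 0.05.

SE = σ/√n = 11/√66 = 1.354. Non-centrality λ = d/SE = 12/1.354 = 8.863. Power ≈ Φ(λ - z_{α/2}) = Φ(8.863 - 1.96) = Φ(6.903) = 1.0.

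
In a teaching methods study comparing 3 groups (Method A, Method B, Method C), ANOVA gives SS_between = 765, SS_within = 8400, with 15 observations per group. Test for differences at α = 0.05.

df_between = 2, df_within = 42. F = MS_between/MS_within = 382.5/200.0 = 1.913. F_crit ≈ 3.22. Fail to reject H₀.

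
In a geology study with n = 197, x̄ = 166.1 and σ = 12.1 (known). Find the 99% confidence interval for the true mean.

CI = x̄ ± z*(σ/√n) = 166.1 ± 2.576(12.1/√197) = 166.1 ± 2.22 = (163.88, 168.32)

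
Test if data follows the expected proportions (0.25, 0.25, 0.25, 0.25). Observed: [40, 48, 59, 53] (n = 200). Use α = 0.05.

Expected: [50.0, 50.0, 50.0, 50.0]. χ² = 3.88. df = 3, critical = 7.815. Fail to reject H₀.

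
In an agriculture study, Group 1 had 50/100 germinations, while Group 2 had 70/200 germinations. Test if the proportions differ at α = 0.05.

p̂₁ = 0.5, p̂₂ = 0.35, pooled p̂ = 0.4. z = 2.5. Critical: ±1.96. Reject H₀.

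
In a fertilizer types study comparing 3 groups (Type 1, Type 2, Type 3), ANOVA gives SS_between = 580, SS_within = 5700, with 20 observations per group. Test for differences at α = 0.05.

df_between = 2, df_within = 57. F = MS_between/MS_within = 290.0/100.0 = 2.9. F_crit ≈ 3.159. Fail to reject H₀.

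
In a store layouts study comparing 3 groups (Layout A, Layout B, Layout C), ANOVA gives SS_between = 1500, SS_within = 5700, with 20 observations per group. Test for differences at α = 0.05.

df_between = 2, df_within = 57. F = MS_between/MS_within = 750.0/100.0 = 7.5. F_crit ≈ 3.159. Reject H₀. At least one mean differs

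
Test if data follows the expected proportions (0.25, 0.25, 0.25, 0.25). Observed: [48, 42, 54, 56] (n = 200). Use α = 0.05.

Expected: [50.0, 50.0, 50.0, 50.0]. χ² = 2.4. df = 3, critical = 7.815. Fail to reject H₀.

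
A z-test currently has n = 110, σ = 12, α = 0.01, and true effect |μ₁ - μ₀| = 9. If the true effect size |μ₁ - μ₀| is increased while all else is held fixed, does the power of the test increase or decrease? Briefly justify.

Power increases: a larger true effect increases the non-centrality λ = |μ₁ - μ₀|/(σ/√n).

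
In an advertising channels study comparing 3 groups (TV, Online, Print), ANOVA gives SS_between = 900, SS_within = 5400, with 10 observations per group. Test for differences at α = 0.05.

df_between = 2, df_within = 27. F = MS_between/MS_within = 450.0/200.0 = 2.25. F_crit ≈ 3.354. Fail to reject H₀.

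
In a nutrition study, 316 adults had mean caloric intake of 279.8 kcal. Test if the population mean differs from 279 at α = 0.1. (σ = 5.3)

z = (x̄ - μ₀)/(σ/√n) = (279.8 - 279)/(5.3/√316) = 2.683. Critical value: ±1.645. Since |2.683| > 1.645, Reject H₀.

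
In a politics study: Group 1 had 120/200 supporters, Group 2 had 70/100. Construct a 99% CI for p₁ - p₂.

p̂₁ = 0.6, p̂₂ = 0.7. Difference = -0.1. CI = (-0.248, 0.048)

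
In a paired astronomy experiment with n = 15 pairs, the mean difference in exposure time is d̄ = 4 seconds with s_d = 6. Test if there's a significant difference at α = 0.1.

t = d̄/(s_d/√n) = 4/(6/√15) = 2.582. df = 14, critical t = ±1.761. Reject H₀.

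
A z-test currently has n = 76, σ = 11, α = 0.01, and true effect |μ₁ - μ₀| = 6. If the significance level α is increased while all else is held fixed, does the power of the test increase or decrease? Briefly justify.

Power increases: a larger α lowers the critical value, so more of the H₁ sampling distribution falls in the rejection region.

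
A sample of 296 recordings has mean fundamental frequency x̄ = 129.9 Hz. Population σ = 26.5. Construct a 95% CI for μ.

CI = x̄ ± z*(σ/√n) = 129.9 ± 1.96(26.5/√296) = 129.9 ± 3.02 = (126.88, 132.92)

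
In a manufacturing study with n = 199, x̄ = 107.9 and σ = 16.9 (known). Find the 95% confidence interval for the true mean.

CI = x̄ ± z*(σ/√n) = 107.9 ± 1.96(16.9/√199) = 107.9 ± 2.35 = (105.55, 110.25)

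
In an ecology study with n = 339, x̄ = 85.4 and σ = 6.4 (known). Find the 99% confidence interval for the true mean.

CI = x̄ ± z*(σ/√n) = 85.4 ± 2.576(6.4/√339) = 85.4 ± 0.9 = (84.5, 86.3)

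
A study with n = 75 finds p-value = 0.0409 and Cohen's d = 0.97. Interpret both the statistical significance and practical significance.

Statistically significant (p = 0.0409 < 0.05). Cohen's d = 0.97 indicates a large effect size. Both statistical and practical significance should be considered.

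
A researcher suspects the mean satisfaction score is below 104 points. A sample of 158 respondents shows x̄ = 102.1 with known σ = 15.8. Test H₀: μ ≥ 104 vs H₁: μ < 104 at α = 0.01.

z = -1.512. Critical value: -2.33. Fail to reject H₀.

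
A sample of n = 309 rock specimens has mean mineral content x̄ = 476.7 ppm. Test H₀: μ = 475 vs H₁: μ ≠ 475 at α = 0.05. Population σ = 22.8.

z = (x̄ - μ₀)/(σ/√n) = (476.7 - 475)/(22.8/√309) = 1.311. Critical value: ±1.96. Since |1.311| ≤ 1.96, Fail to reject H₀.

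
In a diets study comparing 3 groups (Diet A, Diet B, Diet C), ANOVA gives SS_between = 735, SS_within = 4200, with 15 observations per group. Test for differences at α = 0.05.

df_between = 2, df_within = 42. F = MS_between/MS_within = 367.5/100.0 = 3.675. F_crit ≈ 3.22. Reject H₀. At least one mean differs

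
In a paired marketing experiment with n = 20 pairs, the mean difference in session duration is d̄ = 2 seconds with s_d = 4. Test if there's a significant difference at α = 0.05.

t = d̄/(s_d/√n) = 2/(4/√20) = 2.236. df = 19, critical t = ±2.093. Reject H₀.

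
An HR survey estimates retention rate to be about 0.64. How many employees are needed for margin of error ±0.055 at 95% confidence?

n = z²p(1-p)/E² = 1.96²×0.64×0.36/0.055² = 292.6 → n = 293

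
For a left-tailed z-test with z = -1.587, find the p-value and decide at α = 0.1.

p = P(Z < -1.587) = Φ(-1.587) ≈ 0.0563. Since p < 0.1, reject H₀ (significant) at α = 0.1.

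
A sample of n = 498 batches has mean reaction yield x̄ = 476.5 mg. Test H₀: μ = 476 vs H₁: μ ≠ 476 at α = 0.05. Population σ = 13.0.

z = (x̄ - μ₀)/(σ/√n) = (476.5 - 476)/(13.0/√498) = 0.858. Critical value: ±1.96. Since |0.858| ≤ 1.96, Fail to reject H₀.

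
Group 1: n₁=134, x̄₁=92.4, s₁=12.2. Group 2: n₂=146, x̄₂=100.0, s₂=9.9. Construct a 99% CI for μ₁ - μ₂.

Difference = -7.6. SE = √(12.2²/134 + 9.9²/146) = 1.335. CI = (-11.04, -4.16)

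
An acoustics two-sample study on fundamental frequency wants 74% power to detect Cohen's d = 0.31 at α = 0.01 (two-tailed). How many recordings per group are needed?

z_{α/2} = 2.576, z_β = Φ⁻¹(0.74) = 0.643. For small effect (d = 0.31): n per group = 2(z_{α/2} + z_β)²/d² = 2(2.576 + 0.643)²/0.31² = 215.6 → 216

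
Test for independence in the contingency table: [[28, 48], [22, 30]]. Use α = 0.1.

χ² = 0.387. df = 1, critical = 2.706. Fail to reject H₀. No evidence of dependence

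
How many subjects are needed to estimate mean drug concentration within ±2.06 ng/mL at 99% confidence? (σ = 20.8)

n = (z*σ/E)² = (2.576×20.8/2.06)² = 676.5 → n = 677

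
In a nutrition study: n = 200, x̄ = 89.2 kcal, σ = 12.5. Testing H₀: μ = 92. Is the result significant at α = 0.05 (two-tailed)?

z = (89.2 - 92)/(12.5/√200) = -3.168. Since |z| > 1.96, significant at α = 0.05.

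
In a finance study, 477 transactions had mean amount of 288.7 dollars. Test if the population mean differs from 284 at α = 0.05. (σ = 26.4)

z = (x̄ - μ₀)/(σ/√n) = (288.7 - 284)/(26.4/√477) = 3.888. Critical value: ±1.96. Since |3.888| > 1.96, Reject H₀.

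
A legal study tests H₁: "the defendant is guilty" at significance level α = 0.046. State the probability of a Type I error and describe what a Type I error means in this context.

P(Type I error) = α = 0.046. A Type I error is rejecting H₀ when H₀ is actually true (false positive) — here, concluding that the defendant is guilty when in fact this is not the case. Consequence: convicting an innocent person.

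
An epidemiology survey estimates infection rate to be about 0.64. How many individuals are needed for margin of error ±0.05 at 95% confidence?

n = z²p(1-p)/E² = 1.96²×0.64×0.36/0.05² = 354.04 → n = 355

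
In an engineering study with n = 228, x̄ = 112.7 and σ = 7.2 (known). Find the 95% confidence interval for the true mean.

CI = x̄ ± z*(σ/√n) = 112.7 ± 1.96(7.2/√228) = 112.7 ± 0.93 = (111.77, 113.63)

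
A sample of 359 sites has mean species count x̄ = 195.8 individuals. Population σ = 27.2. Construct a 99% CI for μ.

CI = x̄ ± z*(σ/√n) = 195.8 ± 2.576(27.2/√359) = 195.8 ± 3.7 = (192.1, 199.5)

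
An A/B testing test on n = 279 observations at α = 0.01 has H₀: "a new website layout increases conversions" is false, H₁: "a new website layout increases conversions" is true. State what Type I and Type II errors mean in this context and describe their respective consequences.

Type I (false positive): concluding that a new website layout increases conversions when it is not — rolling out a layout that doesn't actually help — wasted engineering effort. Type II (false negative): failing to conclude that a new website layout increases conversions when it is — discarding a layout that would have improved conversions — lost revenue. Which is costlier depends on domain priorities and is a judgement call rather than a statistical fact.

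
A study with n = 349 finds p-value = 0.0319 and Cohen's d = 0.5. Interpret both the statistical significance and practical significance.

Statistically significant (p = 0.0319 < 0.05). Cohen's d = 0.5 indicates a medium effect size. Both statistical and practical significance should be considered.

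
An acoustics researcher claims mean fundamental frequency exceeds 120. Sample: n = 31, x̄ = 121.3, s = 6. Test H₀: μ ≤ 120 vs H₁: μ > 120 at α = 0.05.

t = (121.3 - 120)/(6/√31) = 1.206, df = 30. Critical t = 1.697. Fail to reject H₀.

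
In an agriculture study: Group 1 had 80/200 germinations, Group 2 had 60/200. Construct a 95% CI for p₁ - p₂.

p̂₁ = 0.4, p̂₂ = 0.3. Difference = 0.1. CI = (0.007, 0.193)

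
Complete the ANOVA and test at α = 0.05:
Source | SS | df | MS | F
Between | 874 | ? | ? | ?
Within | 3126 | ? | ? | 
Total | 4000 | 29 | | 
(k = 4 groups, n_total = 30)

df_between = 3, df_within = 26. MS_between = 291.33, MS_within = 120.23. F = 2.423, F_crit ≈ 2.975. Fail to reject H₀.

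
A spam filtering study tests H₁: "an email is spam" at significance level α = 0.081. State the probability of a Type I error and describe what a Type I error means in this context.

P(Type I error) = α = 0.081. A Type I error is rejecting H₀ when H₀ is actually true (false positive) — here, concluding that an email is spam when in fact this is not the case. Consequence: a legitimate email is sent to the spam folder and the user misses it.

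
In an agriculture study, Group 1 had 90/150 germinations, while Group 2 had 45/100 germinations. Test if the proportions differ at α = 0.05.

p̂₁ = 0.6, p̂₂ = 0.45, pooled p̂ = 0.54. z = 2.331. Critical: ±1.96. Reject H₀.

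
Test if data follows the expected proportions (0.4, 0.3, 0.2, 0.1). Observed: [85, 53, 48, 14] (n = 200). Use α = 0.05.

Expected: [80.0, 60.0, 40.0, 20.0]. χ² = 4.529. df = 3, critical = 7.815. Fail to reject H₀.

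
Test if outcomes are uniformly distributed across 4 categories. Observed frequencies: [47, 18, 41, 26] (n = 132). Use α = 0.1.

Expected = 33 each. χ² = Σ(O-E)²/E = 16.182. df = 3, critical value = 6.251. Reject H₀.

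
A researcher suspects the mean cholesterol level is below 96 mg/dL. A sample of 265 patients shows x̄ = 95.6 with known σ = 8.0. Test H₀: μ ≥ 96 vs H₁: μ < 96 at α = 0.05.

z = -0.814. Critical value: -1.645. Fail to reject H₀.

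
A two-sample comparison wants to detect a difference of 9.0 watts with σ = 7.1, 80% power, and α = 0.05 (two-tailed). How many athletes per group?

n per group = 2(z_α/2 + z_β)²σ²/d² = 2×(1.96 + 0.84)²×7.1²/9.0² = 9.8 → n = 10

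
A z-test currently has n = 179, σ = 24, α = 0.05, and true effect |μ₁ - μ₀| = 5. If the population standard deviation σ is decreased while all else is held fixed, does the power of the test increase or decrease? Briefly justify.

Power increases: a smaller σ shrinks the standard error σ/√n, moving the sampling distribution under H₁ further from the critical value.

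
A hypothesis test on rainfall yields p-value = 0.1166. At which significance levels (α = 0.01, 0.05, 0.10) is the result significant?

p = 0.1166. Not significant at any of the given levels.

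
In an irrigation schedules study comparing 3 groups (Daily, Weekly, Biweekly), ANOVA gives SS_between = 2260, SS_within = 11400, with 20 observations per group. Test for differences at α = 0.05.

df_between = 2, df_within = 57. F = MS_between/MS_within = 1130.0/200.0 = 5.65. F_crit ≈ 3.159. Reject H₀. At least one mean differs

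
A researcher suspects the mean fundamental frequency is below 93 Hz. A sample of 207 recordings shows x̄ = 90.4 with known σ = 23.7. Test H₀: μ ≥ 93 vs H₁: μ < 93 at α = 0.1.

z = -1.578. Critical value: -1.28. Reject H₀.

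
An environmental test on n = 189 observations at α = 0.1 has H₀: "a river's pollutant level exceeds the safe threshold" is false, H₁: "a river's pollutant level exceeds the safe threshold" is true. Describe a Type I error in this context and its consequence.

Type I error: rejecting H₀ when it is true — concluding that a river's pollutant level exceeds the safe threshold when in fact it is not. Consequence: shutting down a compliant factory unnecessarily.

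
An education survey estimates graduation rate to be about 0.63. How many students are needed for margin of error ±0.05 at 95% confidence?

n = z²p(1-p)/E² = 1.96²×0.63×0.37/0.05² = 358.2 → n = 359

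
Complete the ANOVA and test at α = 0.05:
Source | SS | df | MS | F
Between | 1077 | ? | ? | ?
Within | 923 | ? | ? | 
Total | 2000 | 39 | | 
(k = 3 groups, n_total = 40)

df_between = 2, df_within = 37. MS_between = 538.5, MS_within = 24.95. F = 21.587, F_crit ≈ 3.252. Reject H₀.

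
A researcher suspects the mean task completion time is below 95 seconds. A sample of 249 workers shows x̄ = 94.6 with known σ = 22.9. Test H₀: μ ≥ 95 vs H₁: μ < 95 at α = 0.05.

z = -0.276. Critical value: -1.645. Fail to reject H₀.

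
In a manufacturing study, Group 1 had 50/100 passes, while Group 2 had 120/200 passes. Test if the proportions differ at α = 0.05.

p̂₁ = 0.5, p̂₂ = 0.6, pooled p̂ = 0.567. z = -1.648. Critical: ±1.96. Fail to reject H₀.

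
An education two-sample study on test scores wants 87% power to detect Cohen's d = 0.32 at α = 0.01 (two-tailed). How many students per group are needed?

z_{α/2} = 2.576, z_β = Φ⁻¹(0.87) = 1.126. For small effect (d = 0.32): n per group = 2(z_{α/2} + z_β)²/d² = 2(2.576 + 1.126)²/0.32² = 267.7 → 268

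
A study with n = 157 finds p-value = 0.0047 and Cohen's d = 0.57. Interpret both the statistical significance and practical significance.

Statistically significant (p = 0.0047 < 0.05). Cohen's d = 0.57 indicates a medium effect size. Both statistical and practical significance should be considered.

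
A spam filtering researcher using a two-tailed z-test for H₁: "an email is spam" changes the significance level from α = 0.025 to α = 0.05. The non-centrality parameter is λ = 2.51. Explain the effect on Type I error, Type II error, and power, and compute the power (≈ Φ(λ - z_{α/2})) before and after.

Increasing α from 0.025 to 0.05:
• Type I error rate increases (α is the Type I rate by definition).
• Critical value moves from z_{α/2} = 2.241 to 1.96, so power = Φ(λ - z_{α/2}) goes from Φ(2.51 - 2.241) = 0.606 to Φ(2.51 - 1.96) = 0.709.
• Type II error rate β = 1 - power therefore decreases (0.394 → 0.291).
Appropriate when false negatives are costly — here, a spam email lands in the inbox.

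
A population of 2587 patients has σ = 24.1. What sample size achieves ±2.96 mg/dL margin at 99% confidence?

Without FPC: n₀ = (2.576×24.1/2.96)² = 439.888. With FPC: n = n₀N/(n₀+N-1) = 376.1 → n = 377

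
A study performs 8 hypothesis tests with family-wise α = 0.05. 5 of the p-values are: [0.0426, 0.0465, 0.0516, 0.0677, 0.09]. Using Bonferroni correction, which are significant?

Bonferroni α = 0.05/8 = 0.00625. None of the given p-values are significant.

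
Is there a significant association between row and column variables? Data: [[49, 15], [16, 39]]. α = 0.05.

χ² = 26.894. df = 1, critical = 3.841. Reject H₀. Variables are dependent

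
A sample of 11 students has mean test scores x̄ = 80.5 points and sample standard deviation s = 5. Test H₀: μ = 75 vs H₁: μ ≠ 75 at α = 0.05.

t = (x̄ - μ₀)/(s/√n) = (80.5 - 75)/(5/√11) = 3.648. df = 10, critical t = ±2.228. Reject H₀.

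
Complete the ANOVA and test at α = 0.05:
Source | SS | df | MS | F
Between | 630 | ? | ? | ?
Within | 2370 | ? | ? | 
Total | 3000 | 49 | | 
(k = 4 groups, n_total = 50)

df_between = 3, df_within = 46. MS_between = 210.0, MS_within = 51.52. F = 4.076, F_crit ≈ 2.807. Reject H₀.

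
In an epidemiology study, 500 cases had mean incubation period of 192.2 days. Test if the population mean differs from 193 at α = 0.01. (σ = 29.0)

z = (x̄ - μ₀)/(σ/√n) = (192.2 - 193)/(29.0/√500) = -0.617. Critical value: ±2.576. Since |-0.617| ≤ 2.576, Fail to reject H₀.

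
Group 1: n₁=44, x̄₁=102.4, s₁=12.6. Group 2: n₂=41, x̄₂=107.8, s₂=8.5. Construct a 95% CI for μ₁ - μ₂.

Difference = -5.4. SE = √(12.6²/44 + 8.5²/41) = 2.317. CI = (-9.94, -0.86)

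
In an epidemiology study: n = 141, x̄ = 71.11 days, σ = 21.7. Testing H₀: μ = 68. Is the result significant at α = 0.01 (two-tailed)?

z = (71.11 - 68)/(21.7/√141) = 1.702. Since |z| ≤ 2.576, not significant at α = 0.01.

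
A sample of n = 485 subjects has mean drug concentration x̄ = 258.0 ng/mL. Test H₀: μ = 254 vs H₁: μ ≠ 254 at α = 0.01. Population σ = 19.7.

z = (x̄ - μ₀)/(σ/√n) = (258.0 - 254)/(19.7/√485) = 4.472. Critical value: ±2.576. Since |4.472| > 2.576, Reject H₀.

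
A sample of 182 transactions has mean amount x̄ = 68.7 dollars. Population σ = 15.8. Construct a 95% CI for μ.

CI = x̄ ± z*(σ/√n) = 68.7 ± 1.96(15.8/√182) = 68.7 ± 2.3 = (66.4, 71.0)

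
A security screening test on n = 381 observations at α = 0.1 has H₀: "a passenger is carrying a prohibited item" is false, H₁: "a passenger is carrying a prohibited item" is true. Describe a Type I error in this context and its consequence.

Type I error: rejecting H₀ when it is true — concluding that a passenger is carrying a prohibited item when in fact it is not. Consequence: detaining an innocent passenger — delay and inconvenience.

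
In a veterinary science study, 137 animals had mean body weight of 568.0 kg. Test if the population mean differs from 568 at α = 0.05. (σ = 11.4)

z = (x̄ - μ₀)/(σ/√n) = (568.0 - 568)/(11.4/√137) = 0.0. Critical value: ±1.96. Since |0.0| ≤ 1.96, Fail to reject H₀.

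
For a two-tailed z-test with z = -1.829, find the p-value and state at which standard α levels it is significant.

p = 2·P(Z > |-1.829|) = 2·(1 - Φ(1.829)) ≈ 0.0674. Significant at α = 0.1.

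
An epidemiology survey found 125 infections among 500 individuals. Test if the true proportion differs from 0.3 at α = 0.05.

p̂ = 0.25, p₀ = 0.3. z = (p̂ - p₀)/√(p₀(1-p₀)/n) = -2.44. Critical: ±1.96. Reject H₀.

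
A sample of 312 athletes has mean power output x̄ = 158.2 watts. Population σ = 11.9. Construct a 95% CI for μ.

CI = x̄ ± z*(σ/√n) = 158.2 ± 1.96(11.9/√312) = 158.2 ± 1.32 = (156.88, 159.52)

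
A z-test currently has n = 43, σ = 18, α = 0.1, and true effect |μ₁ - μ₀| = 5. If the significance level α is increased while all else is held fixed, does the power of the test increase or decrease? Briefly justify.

Power increases: a larger α lowers the critical value, so more of the H₁ sampling distribution falls in the rejection region.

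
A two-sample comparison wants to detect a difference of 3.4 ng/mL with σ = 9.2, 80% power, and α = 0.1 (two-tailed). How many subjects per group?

n per group = 2(z_α/2 + z_β)²σ²/d² = 2×(1.645 + 0.84)²×9.2²/3.4² = 90.4 → n = 91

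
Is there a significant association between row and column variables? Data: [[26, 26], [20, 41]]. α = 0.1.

χ² = 3.446. df = 1, critical = 2.706. Reject H₀. Variables are dependent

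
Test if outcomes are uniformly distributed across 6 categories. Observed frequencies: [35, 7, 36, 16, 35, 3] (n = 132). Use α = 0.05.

Expected = 22 each. χ² = Σ(O-E)²/E = 52.545. df = 5, critical value = 11.07. Reject H₀.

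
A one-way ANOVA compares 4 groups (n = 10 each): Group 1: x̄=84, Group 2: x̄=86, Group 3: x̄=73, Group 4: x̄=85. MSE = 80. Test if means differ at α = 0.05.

Grand mean = 82.0. SS_between = 1100.0, MS_between = 366.67. F = 4.583, F_crit ≈ 2.866. Reject H₀.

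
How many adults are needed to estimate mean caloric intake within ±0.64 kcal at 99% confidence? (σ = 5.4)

n = (z*σ/E)² = (2.576×5.4/0.64)² = 472.4 → n = 473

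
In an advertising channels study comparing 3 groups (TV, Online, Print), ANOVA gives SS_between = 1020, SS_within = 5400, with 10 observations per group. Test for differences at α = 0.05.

df_between = 2, df_within = 27. F = MS_between/MS_within = 510.0/200.0 = 2.55. F_crit ≈ 3.354. Fail to reject H₀.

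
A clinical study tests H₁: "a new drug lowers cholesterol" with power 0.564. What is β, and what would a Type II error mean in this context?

β = 1 - power = 1 - 0.564 = 0.436. A Type II error is failing to reject H₀ when H₀ is false (false negative) — here, failing to conclude that a new drug lowers cholesterol when in fact it is true. Consequence: shelving an effective drug — patients miss out on a treatment that would have helped.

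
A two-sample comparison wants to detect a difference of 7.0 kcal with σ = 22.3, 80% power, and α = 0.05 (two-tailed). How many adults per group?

n per group = 2(z_α/2 + z_β)²σ²/d² = 2×(1.96 + 0.84)²×22.3²/7.0² = 159.1 → n = 160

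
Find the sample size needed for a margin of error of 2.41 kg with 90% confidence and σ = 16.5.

n = (z*σ/E)² = (1.645×16.5/2.41)² = 126.8 → n = 127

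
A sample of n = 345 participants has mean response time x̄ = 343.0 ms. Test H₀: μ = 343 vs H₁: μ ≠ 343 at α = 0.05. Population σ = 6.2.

z = (x̄ - μ₀)/(σ/√n) = (343.0 - 343)/(6.2/√345) = 0.0. Critical value: ±1.96. Since |0.0| ≤ 1.96, Fail to reject H₀.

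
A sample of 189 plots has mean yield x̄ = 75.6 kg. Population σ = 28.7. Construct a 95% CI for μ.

CI = x̄ ± z*(σ/√n) = 75.6 ± 1.96(28.7/√189) = 75.6 ± 4.09 = (71.51, 79.69)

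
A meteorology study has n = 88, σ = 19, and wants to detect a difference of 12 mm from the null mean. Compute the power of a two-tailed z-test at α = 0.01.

SE = σ/√n = 19/√88 = 2.025. Non-centrality λ = d/SE = 12/2.025 = 5.925. Power ≈ Φ(λ - z_{α/2}) = Φ(5.925 - 2.576) = Φ(3.349) = 1.0.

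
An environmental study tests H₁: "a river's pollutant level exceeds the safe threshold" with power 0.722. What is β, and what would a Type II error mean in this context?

β = 1 - power = 1 - 0.722 = 0.278. A Type II error is failing to reject H₀ when H₀ is false (false negative) — here, failing to conclude that a river's pollutant level exceeds the safe threshold when in fact it is true. Consequence: allowing unsafe pollution to continue.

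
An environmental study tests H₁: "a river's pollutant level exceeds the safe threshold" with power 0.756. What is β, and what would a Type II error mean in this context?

β = 1 - power = 1 - 0.756 = 0.244. A Type II error is failing to reject H₀ when H₀ is false (false negative) — here, failing to conclude that a river's pollutant level exceeds the safe threshold when in fact it is true. Consequence: allowing unsafe pollution to continue.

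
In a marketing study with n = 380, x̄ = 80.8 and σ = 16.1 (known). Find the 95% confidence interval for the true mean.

CI = x̄ ± z*(σ/√n) = 80.8 ± 1.96(16.1/√380) = 80.8 ± 1.62 = (79.18, 82.42)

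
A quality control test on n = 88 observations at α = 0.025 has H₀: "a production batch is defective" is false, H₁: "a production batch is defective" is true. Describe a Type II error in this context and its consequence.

Type II error: failing to reject H₀ when it is false — concluding that a production batch is defective is not supported when in fact it is. Consequence: shipping a defective batch — faulty products reach customers.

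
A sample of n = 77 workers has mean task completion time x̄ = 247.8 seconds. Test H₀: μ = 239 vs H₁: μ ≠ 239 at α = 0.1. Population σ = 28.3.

z = (x̄ - μ₀)/(σ/√n) = (247.8 - 239)/(28.3/√77) = 2.729. Critical value: ±1.645. Since |2.729| > 1.645, Reject H₀.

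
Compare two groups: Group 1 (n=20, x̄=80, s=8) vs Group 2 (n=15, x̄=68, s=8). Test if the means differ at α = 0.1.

Pooled sp = 8.0. t = 4.392, df = 33. Critical t = ±1.692. Reject H₀.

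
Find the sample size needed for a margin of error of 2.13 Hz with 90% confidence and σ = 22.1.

n = (z*σ/E)² = (1.645×22.1/2.13)² = 291.3 → n = 292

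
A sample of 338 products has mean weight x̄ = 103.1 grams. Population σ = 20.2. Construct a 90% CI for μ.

CI = x̄ ± z*(σ/√n) = 103.1 ± 1.645(20.2/√338) = 103.1 ± 1.81 = (101.29, 104.91)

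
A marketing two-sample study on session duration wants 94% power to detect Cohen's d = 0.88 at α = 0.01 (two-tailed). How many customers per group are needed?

z_{α/2} = 2.576, z_β = Φ⁻¹(0.94) = 1.555. For large effect (d = 0.88): n per group = 2(z_{α/2} + z_β)²/d² = 2(2.576 + 1.555)²/0.88² = 44.1 → 45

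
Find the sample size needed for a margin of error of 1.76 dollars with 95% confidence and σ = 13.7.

n = (z*σ/E)² = (1.96×13.7/1.76)² = 232.8 → n = 233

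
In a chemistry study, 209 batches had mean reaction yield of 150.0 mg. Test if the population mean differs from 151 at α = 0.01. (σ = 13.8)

z = (x̄ - μ₀)/(σ/√n) = (150.0 - 151)/(13.8/√209) = -1.048. Critical value: ±2.576. Since |-1.048| ≤ 2.576, Fail to reject H₀.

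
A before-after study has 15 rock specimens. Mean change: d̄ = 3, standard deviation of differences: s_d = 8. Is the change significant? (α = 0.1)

t = d̄/(s_d/√n) = 3/(8/√15) = 1.452. df = 14, critical t = ±1.761. Fail to reject H₀.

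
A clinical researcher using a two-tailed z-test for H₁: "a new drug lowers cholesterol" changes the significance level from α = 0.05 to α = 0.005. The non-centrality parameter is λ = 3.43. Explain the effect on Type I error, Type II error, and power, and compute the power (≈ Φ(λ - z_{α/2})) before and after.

Decreasing α from 0.05 to 0.005:
• Type I error rate decreases (α is the Type I rate by definition).
• Critical value moves from z_{α/2} = 1.96 to 2.807, so power = Φ(λ - z_{α/2}) goes from Φ(3.43 - 1.96) = 0.929 to Φ(3.43 - 2.807) = 0.733.
• Type II error rate β = 1 - power therefore increases (0.071 → 0.267).
Appropriate when false positives are costly — here, approving an ineffective drug — patients take a useless medication and may skip effective alternatives.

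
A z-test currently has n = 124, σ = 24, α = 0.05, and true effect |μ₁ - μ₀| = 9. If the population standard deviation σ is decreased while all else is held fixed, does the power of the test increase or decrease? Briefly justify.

Power increases: a smaller σ shrinks the standard error σ/√n, moving the sampling distribution under H₁ further from the critical value.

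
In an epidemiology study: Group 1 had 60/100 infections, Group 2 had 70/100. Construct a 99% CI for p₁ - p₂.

p̂₁ = 0.6, p̂₂ = 0.7. Difference = -0.1. CI = (-0.273, 0.073)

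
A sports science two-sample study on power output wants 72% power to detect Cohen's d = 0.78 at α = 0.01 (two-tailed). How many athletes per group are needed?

z_{α/2} = 2.576, z_β = Φ⁻¹(0.72) = 0.583. For medium effect (d = 0.78): n per group = 2(z_{α/2} + z_β)²/d² = 2(2.576 + 0.583)²/0.78² = 32.8 → 33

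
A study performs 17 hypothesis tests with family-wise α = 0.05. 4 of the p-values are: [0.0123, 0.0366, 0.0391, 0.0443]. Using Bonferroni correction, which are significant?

Bonferroni α = 0.05/17 = 0.00294. None of the given p-values are significant.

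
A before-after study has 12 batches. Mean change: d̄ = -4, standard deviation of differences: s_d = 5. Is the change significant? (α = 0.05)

t = d̄/(s_d/√n) = -4/(5/√12) = -2.771. df = 11, critical t = ±2.201. Reject H₀.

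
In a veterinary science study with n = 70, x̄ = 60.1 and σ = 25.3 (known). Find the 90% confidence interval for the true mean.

CI = x̄ ± z*(σ/√n) = 60.1 ± 1.645(25.3/√70) = 60.1 ± 4.97 = (55.13, 65.07)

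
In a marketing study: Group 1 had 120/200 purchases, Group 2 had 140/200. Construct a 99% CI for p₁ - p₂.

p̂₁ = 0.6, p̂₂ = 0.7. Difference = -0.1. CI = (-0.222, 0.022)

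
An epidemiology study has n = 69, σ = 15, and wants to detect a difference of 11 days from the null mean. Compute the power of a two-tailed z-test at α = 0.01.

SE = σ/√n = 15/√69 = 1.806. Non-centrality λ = d/SE = 11/1.806 = 6.092. Power ≈ Φ(λ - z_{α/2}) = Φ(6.092 - 2.576) = Φ(3.516) = 1.0.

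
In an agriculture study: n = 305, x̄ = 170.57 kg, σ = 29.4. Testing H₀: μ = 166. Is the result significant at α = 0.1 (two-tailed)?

z = (170.57 - 166)/(29.4/√305) = 2.715. Since |z| > 1.645, significant at α = 0.1.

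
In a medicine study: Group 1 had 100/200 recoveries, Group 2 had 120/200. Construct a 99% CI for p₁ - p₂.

p̂₁ = 0.5, p̂₂ = 0.6. Difference = -0.1. CI = (-0.228, 0.028)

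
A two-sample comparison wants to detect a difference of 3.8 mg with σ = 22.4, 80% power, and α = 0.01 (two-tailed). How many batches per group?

n per group = 2(z_α/2 + z_β)²σ²/d² = 2×(2.576 + 0.84)²×22.4²/3.8² = 811.0 → n = 811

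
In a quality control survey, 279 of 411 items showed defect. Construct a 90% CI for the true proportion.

p̂ = 0.679. CI = p̂ ± z*√(p̂(1-p̂)/n) = (0.641, 0.717)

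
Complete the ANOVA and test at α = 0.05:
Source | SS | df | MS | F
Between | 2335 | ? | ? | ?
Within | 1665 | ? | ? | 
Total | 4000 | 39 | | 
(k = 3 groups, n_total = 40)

df_between = 2, df_within = 37. MS_between = 1167.5, MS_within = 45.0. F = 25.944, F_crit ≈ 3.252. Reject H₀.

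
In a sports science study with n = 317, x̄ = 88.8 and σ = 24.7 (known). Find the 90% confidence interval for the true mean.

CI = x̄ ± z*(σ/√n) = 88.8 ± 1.645(24.7/√317) = 88.8 ± 2.28 = (86.52, 91.08)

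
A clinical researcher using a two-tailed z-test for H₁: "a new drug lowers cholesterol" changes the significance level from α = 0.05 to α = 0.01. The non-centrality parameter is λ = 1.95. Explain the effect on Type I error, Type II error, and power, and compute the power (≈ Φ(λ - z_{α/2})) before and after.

Decreasing α from 0.05 to 0.01:
• Type I error rate decreases (α is the Type I rate by definition).
• Critical value moves from z_{α/2} = 1.96 to 2.576, so power = Φ(λ - z_{α/2}) goes from Φ(1.95 - 1.96) = 0.496 to Φ(1.95 - 2.576) = 0.266.
• Type II error rate β = 1 - power therefore increases (0.504 → 0.734).
Appropriate when false positives are costly — here, approving an ineffective drug — patients take a useless medication and may skip effective alternatives.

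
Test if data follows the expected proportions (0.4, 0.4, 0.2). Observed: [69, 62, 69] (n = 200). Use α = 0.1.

Expected: [80.0, 80.0, 40.0]. χ² = 26.587. df = 2, critical = 4.605. Reject H₀.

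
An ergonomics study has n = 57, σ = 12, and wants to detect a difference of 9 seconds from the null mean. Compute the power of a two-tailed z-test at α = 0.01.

SE = σ/√n = 12/√57 = 1.589. Non-centrality λ = d/SE = 9/1.589 = 5.662. Power ≈ Φ(λ - z_{α/2}) = Φ(5.662 - 2.576) = Φ(3.086) = 0.999.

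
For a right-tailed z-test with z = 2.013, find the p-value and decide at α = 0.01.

p = P(Z > 2.013) = 1 - Φ(2.013) ≈ 0.0221. Since p ≥ 0.01, fail to reject H₀ (not significant) at α = 0.01.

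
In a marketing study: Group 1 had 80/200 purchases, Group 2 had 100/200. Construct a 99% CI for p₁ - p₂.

p̂₁ = 0.4, p̂₂ = 0.5. Difference = -0.1. CI = (-0.228, 0.028)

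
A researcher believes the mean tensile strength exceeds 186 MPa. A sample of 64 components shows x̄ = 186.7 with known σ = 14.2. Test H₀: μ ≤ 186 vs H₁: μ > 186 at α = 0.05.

z = 0.394. Critical value: 1.645. Fail to reject H₀.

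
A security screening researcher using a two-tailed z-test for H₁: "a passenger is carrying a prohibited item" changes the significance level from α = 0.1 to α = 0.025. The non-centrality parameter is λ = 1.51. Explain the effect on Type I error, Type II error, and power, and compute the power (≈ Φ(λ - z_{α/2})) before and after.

Decreasing α from 0.1 to 0.025:
• Type I error rate decreases (α is the Type I rate by definition).
• Critical value moves from z_{α/2} = 1.645 to 2.241, so power = Φ(λ - z_{α/2}) goes from Φ(1.51 - 1.645) = 0.446 to Φ(1.51 - 2.241) = 0.232.
• Type II error rate β = 1 - power therefore increases (0.554 → 0.768).
Appropriate when false positives are costly — here, detaining an innocent passenger — delay and inconvenience.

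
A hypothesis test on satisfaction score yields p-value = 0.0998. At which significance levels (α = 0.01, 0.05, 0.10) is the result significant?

p = 0.0998. Significant at: α = 0.1.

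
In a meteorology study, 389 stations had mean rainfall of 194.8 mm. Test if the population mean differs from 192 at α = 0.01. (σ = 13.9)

z = (x̄ - μ₀)/(σ/√n) = (194.8 - 192)/(13.9/√389) = 3.973. Critical value: ±2.576. Since |3.973| > 2.576, Reject H₀.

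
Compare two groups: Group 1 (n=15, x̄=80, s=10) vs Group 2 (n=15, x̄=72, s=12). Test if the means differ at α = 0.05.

Pooled sp = 11.05. t = 1.984, df = 28. Critical t = ±2.048. Fail to reject H₀.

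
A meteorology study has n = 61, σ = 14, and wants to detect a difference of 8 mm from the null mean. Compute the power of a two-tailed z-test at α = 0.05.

SE = σ/√n = 14/√61 = 1.793. Non-centrality λ = d/SE = 8/1.793 = 4.463. Power ≈ Φ(λ - z_{α/2}) = Φ(4.463 - 1.96) = Φ(2.503) = 0.994.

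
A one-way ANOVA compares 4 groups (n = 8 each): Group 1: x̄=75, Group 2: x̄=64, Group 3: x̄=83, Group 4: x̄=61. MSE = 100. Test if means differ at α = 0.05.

Grand mean = 70.75. SS_between = 2470.0, MS_between = 823.33. F = 8.233, F_crit ≈ 2.947. Reject H₀.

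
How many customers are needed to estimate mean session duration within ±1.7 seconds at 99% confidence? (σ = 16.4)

n = (z*σ/E)² = (2.576×16.4/1.7)² = 617.6 → n = 618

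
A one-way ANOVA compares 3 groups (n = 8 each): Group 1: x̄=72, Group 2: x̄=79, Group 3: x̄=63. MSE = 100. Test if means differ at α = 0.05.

Grand mean = 71.33. SS_between = 1029.33, MS_between = 514.67. F = 5.147, F_crit ≈ 3.467. Reject H₀.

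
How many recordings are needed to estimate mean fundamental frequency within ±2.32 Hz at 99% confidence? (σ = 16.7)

n = (z*σ/E)² = (2.576×16.7/2.32)² = 343.8 → n = 344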